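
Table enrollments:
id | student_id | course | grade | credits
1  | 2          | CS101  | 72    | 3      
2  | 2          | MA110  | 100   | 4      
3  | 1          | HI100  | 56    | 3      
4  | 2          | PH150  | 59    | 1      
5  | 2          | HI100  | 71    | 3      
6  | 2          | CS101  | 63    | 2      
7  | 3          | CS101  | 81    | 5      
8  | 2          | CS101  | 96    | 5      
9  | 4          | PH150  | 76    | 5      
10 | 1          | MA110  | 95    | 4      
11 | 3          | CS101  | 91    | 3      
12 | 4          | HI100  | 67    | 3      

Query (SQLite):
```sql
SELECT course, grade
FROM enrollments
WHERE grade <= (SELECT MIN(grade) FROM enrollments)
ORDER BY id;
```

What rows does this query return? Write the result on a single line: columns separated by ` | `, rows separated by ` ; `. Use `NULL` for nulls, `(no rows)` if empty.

HI100 | 56

Scalar subquery: MIN(grade) over all enrollments rows = 56.
Keep rows where grade <= that value.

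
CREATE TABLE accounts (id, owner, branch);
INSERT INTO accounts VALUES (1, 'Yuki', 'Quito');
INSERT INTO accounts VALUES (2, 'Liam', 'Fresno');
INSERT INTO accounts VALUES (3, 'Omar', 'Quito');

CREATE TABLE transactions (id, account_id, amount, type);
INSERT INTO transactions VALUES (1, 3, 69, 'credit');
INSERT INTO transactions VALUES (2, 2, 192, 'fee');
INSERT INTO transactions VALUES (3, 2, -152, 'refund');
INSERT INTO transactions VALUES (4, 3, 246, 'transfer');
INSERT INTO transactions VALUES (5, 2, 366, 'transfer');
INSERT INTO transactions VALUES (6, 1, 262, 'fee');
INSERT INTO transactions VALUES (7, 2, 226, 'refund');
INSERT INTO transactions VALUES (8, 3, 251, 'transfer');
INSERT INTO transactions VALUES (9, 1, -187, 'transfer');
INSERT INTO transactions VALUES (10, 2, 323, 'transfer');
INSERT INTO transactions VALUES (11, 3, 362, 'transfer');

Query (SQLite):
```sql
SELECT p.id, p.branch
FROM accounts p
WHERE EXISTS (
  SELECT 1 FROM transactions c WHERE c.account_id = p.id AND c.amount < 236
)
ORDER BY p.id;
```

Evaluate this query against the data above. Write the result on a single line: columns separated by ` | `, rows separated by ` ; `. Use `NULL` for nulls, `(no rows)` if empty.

1 | Quito ; 2 | Fresno ; 3 | Quito

For each accounts row, check whether any transactions with matching account_id has amount < 236.
Keep rows where that is true.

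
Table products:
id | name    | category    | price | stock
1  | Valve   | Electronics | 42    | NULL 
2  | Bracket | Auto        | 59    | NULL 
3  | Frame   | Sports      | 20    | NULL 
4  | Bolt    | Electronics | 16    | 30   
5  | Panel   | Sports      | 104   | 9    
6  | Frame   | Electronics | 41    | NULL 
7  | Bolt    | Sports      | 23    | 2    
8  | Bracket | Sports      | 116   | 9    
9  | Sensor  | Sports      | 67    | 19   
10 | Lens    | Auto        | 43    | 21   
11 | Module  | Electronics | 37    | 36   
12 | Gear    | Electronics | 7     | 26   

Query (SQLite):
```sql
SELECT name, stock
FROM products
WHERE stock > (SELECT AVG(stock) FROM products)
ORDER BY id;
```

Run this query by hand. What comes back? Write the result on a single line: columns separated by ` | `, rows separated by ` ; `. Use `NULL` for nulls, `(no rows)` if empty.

Scalar subquery: AVG(stock) over all products rows = 19.0.
Keep rows where stock > that value.

Bolt | 30 ; Lens | 21 ; Module | 36 ; Gear | 26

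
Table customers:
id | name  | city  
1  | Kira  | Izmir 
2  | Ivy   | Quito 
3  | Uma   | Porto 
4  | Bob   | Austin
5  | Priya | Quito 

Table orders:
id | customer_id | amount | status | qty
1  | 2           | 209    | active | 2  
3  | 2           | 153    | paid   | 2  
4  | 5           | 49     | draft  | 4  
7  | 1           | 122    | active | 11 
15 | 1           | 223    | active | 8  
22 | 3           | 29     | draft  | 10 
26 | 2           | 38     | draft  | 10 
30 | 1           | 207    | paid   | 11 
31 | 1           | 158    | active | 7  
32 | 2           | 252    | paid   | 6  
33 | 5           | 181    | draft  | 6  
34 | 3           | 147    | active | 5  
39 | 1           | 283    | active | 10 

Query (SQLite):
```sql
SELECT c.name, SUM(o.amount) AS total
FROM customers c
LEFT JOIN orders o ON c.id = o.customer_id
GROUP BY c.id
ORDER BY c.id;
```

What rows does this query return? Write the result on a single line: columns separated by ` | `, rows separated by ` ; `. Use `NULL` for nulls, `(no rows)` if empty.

LEFT JOIN keeps every customers row; unmatched ones get NULL for orders columns.
Group by customers.id and compute SUM(o.amount). SUM over an all-NULL group is NULL.
  1: ids {7, 15, 30, 31, 39} → SUM(o.amount)=993
  2: ids {1, 3, 26, 32} → SUM(o.amount)=652
  3: ids {22, 34} → SUM(o.amount)=176
  4: ids {—} → SUM(o.amount)=NULL
  5: ids {4, 33} → SUM(o.amount)=230

Kira | 993 ; Ivy | 652 ; Uma | 176 ; Bob | NULL ; Priya | 230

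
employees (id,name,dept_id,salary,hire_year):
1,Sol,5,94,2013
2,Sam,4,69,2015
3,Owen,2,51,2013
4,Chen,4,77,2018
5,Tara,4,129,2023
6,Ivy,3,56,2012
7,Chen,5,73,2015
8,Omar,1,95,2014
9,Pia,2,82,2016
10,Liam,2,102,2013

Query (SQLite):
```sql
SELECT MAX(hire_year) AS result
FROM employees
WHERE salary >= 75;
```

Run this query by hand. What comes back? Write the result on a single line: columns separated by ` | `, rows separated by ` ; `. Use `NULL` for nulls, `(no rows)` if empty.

2023

Rows where salary >= 75 → hire_year values: [2013, 2018, 2023, 2014, 2016, 2013].
MAX of non-NULL values = 2023.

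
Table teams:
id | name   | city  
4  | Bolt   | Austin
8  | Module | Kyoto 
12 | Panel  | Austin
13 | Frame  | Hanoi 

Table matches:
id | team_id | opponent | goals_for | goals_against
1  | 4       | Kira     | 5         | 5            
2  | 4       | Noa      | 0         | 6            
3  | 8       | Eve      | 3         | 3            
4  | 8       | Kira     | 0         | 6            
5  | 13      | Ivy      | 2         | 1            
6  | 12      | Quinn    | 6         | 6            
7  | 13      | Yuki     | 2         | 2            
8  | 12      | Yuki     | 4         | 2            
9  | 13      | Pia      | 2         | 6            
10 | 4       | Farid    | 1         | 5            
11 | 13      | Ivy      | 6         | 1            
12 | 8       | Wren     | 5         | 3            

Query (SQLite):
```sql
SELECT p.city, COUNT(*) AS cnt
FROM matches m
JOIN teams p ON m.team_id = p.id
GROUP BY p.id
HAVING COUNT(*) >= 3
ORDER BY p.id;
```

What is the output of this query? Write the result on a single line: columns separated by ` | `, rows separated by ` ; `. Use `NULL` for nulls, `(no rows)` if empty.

Austin | 3 ; Kyoto | 3 ; Hanoi | 4

Join each matches row to its teams via team_id.
Group joined rows by teams.id; compute COUNT(*) per group.
HAVING: keep groups with count ≥ 3.
  4: ids {1, 2, 10} → COUNT(*)=3
  8: ids {3, 4, 12} → COUNT(*)=3
  12: ids {6, 8} → COUNT(*)=2
  13: ids {5, 7, 9, 11} → COUNT(*)=4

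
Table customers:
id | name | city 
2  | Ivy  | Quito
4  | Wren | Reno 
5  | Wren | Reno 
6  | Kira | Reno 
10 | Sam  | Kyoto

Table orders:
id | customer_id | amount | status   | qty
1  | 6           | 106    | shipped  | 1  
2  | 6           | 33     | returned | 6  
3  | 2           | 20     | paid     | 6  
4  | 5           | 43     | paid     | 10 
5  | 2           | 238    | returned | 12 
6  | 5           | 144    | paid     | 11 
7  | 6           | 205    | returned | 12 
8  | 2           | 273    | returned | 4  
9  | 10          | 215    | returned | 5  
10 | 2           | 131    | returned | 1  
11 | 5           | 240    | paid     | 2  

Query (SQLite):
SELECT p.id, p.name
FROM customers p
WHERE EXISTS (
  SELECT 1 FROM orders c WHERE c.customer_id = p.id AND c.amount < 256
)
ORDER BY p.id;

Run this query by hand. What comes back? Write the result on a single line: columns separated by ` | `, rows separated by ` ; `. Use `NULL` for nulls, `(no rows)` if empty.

For each customers row, check whether any orders with matching customer_id has amount < 256.
Keep rows where that is true.

2 | Ivy ; 5 | Wren ; 6 | Kira ; 10 | Sam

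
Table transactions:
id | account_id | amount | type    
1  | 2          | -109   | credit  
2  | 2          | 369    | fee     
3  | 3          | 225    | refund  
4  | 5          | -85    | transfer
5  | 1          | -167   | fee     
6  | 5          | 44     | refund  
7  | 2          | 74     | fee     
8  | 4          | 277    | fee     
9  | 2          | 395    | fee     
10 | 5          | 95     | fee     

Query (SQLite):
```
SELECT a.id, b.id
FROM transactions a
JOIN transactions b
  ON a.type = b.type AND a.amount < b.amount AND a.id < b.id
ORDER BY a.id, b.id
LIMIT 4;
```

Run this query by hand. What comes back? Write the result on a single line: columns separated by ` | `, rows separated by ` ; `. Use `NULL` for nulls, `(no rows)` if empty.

2 | 9 ; 5 | 7 ; 5 | 8 ; 5 | 9

Pairs (a,b) with same type, a.amount < b.amount, a.id < b.id.
type groups: credit:{1} fee:{2,5,7,8,9,10} refund:{3,6} transfer:{4}
Ordered by (a.id, b.id); first 4.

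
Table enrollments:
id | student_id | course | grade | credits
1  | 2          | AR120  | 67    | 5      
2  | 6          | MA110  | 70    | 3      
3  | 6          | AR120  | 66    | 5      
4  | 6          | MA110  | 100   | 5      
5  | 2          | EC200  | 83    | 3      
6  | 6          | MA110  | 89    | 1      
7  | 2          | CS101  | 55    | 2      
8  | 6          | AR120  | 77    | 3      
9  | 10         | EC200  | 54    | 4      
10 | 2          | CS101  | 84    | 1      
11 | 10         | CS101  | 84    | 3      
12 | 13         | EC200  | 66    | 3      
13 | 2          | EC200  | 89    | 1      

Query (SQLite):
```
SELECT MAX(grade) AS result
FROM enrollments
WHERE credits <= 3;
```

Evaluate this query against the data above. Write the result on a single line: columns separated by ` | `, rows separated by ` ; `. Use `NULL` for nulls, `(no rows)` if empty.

89

Rows where credits <= 3 → grade values: [70, 83, 89, 55, 77, 84, 84, 66, 89].
MAX of non-NULL values = 89.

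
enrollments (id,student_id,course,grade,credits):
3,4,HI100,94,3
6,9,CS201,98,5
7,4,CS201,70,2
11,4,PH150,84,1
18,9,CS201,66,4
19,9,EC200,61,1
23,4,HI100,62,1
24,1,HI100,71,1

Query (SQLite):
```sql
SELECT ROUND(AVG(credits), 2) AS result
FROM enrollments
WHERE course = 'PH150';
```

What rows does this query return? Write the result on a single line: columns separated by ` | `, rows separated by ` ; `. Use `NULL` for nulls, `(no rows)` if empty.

1

Rows where course='PH150' → credits values: [1].
AVG = 1 / 1 (rounded to 2 dp).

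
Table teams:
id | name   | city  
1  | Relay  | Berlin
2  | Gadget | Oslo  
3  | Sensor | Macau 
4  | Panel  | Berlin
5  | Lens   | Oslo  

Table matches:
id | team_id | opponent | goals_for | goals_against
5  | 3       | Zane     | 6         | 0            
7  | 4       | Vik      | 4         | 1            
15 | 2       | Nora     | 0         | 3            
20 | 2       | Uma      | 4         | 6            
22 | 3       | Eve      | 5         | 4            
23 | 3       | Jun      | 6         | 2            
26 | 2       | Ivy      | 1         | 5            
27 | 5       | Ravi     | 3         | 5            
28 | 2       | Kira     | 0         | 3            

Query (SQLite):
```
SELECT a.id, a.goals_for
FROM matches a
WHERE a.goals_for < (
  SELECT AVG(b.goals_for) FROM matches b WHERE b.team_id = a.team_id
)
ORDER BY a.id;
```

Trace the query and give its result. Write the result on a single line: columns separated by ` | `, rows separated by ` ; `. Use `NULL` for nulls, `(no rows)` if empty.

For each matches row a, compute AVG(goals_for) over rows sharing a.team_id.
Keep row a if a.goals_for < that per-group AVG.
  team_id=2: AVG(goals_for) = 1.25
  team_id=3: AVG(goals_for) = 5.666667
  team_id=4: AVG(goals_for) = 4.0
  team_id=5: AVG(goals_for) = 3.0

15 | 0 ; 22 | 5 ; 26 | 1 ; 28 | 0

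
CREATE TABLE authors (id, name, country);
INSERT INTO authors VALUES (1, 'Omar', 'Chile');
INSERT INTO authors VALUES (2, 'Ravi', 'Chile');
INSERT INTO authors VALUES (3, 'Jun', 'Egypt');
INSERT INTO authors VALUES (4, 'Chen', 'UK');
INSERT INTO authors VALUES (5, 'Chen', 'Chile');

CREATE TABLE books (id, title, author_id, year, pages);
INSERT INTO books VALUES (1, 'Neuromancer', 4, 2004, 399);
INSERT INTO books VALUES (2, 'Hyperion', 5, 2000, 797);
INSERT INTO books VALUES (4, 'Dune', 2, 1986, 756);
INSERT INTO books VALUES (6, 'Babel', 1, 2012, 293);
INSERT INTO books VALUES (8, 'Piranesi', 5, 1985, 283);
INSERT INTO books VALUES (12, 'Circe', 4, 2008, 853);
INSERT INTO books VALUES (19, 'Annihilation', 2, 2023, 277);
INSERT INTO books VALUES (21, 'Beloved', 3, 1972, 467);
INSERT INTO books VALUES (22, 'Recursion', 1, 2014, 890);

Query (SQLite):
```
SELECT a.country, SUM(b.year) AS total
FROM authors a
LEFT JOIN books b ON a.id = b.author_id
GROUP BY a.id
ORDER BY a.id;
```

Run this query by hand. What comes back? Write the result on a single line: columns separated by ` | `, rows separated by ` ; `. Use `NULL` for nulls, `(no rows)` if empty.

Chile | 4026 ; Chile | 4009 ; Egypt | 1972 ; UK | 4012 ; Chile | 3985

LEFT JOIN keeps every authors row; unmatched ones get NULL for books columns.
Group by authors.id and compute SUM(b.year). SUM over an all-NULL group is NULL.
  1: ids {6, 22} → SUM(b.year)=4026
  2: ids {4, 19} → SUM(b.year)=4009
  3: ids {21} → SUM(b.year)=1972
  4: ids {1, 12} → SUM(b.year)=4012
  5: ids {2, 8} → SUM(b.year)=3985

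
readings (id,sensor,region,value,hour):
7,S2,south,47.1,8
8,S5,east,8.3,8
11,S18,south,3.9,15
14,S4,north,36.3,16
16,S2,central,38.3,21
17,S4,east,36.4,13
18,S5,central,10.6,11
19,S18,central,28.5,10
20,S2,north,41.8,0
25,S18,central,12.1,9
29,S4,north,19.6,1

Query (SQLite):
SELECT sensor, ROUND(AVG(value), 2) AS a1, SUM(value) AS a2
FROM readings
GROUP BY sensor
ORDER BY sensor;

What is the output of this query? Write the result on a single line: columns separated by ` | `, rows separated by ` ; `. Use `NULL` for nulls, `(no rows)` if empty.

Group readings by sensor.
Per group compute: ROUND(AVG(value), 2), SUM(value).
  S18: ids {11, 19, 25} → ROUND(AVG(value), 2)=14.83, SUM(value)=44.5
  S2: ids {7, 16, 20} → ROUND(AVG(value), 2)=42.4, SUM(value)=127.2
  S4: ids {14, 17, 29} → ROUND(AVG(value), 2)=30.77, SUM(value)=92.3
  S5: ids {8, 18} → ROUND(AVG(value), 2)=9.45, SUM(value)=18.9

S18 | 14.83 | 44.5 ; S2 | 42.4 | 127.2 ; S4 | 30.77 | 92.3 ; S5 | 9.45 | 18.9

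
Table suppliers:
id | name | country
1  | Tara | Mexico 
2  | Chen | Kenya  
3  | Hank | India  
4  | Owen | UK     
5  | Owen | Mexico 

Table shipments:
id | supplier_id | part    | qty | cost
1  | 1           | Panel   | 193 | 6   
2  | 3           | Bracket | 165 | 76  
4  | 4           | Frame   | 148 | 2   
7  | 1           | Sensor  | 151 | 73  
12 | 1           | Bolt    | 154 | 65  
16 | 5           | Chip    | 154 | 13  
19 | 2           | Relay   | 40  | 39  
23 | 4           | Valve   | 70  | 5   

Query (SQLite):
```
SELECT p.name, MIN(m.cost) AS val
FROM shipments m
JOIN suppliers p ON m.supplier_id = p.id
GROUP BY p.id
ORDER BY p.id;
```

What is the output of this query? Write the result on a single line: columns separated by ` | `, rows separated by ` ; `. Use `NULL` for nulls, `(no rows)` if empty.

Join each shipments row to its suppliers via supplier_id.
Group joined rows by suppliers.id; compute MIN(m.cost) per group.
  1: ids {1, 7, 12} → MIN(m.cost)=6
  2: ids {19} → MIN(m.cost)=39
  3: ids {2} → MIN(m.cost)=76
  4: ids {4, 23} → MIN(m.cost)=2
  5: ids {16} → MIN(m.cost)=13

Tara | 6 ; Chen | 39 ; Hank | 76 ; Owen | 2 ; Owen | 13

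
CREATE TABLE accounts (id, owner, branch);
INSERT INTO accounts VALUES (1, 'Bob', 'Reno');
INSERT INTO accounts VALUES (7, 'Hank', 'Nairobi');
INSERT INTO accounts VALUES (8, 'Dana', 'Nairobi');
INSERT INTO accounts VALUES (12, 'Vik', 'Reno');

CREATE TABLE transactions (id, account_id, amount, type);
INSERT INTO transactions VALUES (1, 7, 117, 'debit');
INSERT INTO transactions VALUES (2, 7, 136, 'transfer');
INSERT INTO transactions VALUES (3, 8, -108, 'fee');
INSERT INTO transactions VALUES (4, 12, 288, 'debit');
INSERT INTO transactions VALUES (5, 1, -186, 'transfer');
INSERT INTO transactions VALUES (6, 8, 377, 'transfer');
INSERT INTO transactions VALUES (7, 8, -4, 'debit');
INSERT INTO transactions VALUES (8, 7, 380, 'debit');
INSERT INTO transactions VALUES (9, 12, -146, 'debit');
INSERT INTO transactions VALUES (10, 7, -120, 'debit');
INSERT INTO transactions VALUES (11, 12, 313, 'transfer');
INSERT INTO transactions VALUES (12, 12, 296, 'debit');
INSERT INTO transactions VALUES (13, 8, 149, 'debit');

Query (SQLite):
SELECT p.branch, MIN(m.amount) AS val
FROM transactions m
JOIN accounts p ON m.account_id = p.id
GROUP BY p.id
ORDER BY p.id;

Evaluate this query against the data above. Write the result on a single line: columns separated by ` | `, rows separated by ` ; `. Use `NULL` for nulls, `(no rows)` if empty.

Join each transactions row to its accounts via account_id.
Group joined rows by accounts.id; compute MIN(m.amount) per group.
  1: ids {5} → MIN(m.amount)=-186
  7: ids {1, 2, 8, 10} → MIN(m.amount)=-120
  8: ids {3, 6, 7, 13} → MIN(m.amount)=-108
  12: ids {4, 9, 11, 12} → MIN(m.amount)=-146

Reno | -186 ; Nairobi | -120 ; Nairobi | -108 ; Reno | -146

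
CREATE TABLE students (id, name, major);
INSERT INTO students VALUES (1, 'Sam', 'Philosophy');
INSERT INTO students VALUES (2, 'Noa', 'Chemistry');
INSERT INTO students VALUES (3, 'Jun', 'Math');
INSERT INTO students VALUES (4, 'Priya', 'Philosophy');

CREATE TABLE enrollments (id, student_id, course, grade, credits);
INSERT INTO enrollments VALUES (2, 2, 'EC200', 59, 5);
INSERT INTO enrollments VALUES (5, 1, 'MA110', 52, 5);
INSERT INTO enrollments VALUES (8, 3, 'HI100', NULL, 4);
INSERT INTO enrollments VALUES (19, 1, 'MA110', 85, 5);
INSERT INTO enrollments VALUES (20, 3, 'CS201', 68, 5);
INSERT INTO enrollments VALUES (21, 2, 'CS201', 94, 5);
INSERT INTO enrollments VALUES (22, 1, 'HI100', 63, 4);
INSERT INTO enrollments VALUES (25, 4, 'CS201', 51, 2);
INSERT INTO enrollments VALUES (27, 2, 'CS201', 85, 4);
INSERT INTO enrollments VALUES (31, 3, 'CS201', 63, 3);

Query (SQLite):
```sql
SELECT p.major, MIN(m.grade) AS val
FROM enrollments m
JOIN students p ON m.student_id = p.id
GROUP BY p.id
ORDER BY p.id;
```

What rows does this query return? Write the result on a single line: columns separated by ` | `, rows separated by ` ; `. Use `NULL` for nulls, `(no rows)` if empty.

Philosophy | 52 ; Chemistry | 59 ; Math | 63 ; Philosophy | 51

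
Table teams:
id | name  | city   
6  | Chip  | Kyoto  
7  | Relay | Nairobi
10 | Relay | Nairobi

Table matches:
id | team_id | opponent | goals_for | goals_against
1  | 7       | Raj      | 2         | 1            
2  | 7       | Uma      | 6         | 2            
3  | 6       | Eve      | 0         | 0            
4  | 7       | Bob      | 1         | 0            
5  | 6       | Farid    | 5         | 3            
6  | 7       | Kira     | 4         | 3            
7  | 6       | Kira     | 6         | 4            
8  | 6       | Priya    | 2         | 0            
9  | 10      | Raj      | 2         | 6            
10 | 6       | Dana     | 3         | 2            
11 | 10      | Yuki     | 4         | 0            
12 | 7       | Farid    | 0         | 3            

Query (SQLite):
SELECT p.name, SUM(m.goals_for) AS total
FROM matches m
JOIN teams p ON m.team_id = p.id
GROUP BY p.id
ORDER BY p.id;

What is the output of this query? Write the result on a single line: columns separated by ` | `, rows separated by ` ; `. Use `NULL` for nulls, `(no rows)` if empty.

Join each matches row to its teams via team_id.
Group joined rows by teams.id; compute SUM(m.goals_for) per group.
  6: ids {3, 5, 7, 8, 10} → SUM(m.goals_for)=16
  7: ids {1, 2, 4, 6, 12} → SUM(m.goals_for)=13
  10: ids {9, 11} → SUM(m.goals_for)=6

Chip | 16 ; Relay | 13 ; Relay | 6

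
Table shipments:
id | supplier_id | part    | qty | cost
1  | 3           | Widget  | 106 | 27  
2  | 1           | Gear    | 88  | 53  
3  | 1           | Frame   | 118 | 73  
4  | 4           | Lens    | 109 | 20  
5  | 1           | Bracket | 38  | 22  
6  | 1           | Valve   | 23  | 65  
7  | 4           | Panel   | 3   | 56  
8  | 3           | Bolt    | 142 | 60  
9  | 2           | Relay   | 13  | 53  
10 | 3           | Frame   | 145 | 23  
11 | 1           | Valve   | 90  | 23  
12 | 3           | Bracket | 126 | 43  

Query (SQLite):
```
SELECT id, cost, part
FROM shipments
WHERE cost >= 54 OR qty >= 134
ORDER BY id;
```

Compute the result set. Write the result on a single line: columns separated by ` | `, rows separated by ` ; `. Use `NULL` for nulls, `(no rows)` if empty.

3 | 73 | Frame ; 6 | 65 | Valve ; 7 | 56 | Panel ; 8 | 60 | Bolt ; 10 | 23 | Frame

cost >= 54: ids {3, 6, 7, 8}
qty >= 134: ids {8, 10}
Combine with OR.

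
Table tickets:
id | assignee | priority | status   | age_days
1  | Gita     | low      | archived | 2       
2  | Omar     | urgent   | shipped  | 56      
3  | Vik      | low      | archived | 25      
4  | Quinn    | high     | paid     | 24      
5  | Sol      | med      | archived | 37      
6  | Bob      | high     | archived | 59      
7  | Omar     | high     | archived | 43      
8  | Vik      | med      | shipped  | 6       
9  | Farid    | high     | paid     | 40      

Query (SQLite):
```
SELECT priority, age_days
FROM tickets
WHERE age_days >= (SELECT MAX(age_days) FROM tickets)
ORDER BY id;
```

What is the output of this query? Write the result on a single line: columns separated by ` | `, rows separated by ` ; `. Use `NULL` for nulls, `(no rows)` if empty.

high | 59

Scalar subquery: MAX(age_days) over all tickets rows = 59.
Keep rows where age_days >= that value.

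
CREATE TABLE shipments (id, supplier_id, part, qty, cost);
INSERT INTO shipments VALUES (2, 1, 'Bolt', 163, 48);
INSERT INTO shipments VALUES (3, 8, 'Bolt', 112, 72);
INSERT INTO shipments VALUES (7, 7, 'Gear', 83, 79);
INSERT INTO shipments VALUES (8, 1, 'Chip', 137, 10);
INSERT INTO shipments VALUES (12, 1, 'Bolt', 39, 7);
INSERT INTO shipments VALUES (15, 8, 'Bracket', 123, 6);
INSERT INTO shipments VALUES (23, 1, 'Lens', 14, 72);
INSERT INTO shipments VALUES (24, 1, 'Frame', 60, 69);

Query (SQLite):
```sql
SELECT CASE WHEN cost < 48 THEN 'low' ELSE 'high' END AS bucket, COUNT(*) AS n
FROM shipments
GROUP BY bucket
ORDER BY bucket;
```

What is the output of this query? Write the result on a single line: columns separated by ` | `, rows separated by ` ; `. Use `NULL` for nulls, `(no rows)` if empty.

Bucket rows by cost < 48 → 'low' else 'high'; count each bucket.

high | 5 ; low | 3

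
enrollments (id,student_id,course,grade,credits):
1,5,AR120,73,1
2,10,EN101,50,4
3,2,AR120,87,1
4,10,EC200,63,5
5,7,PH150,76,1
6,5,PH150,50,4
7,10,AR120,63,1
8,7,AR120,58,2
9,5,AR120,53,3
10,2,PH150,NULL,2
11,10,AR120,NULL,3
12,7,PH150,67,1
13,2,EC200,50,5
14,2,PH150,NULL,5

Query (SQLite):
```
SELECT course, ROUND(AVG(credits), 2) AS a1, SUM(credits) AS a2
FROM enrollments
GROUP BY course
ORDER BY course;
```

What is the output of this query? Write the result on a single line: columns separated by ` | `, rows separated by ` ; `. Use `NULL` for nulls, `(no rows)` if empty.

AR120 | 1.83 | 11 ; EC200 | 5 | 10 ; EN101 | 4 | 4 ; PH150 | 2.6 | 13

Group enrollments by course.
Per group compute: ROUND(AVG(credits), 2), SUM(credits).
  AR120: ids {1, 3, 7, 8, 9, 11} → ROUND(AVG(credits), 2)=1.83, SUM(credits)=11
  EC200: ids {4, 13} → ROUND(AVG(credits), 2)=5, SUM(credits)=10
  EN101: ids {2} → ROUND(AVG(credits), 2)=4, SUM(credits)=4
  PH150: ids {5, 6, 10, 12, 14} → ROUND(AVG(credits), 2)=2.6, SUM(credits)=13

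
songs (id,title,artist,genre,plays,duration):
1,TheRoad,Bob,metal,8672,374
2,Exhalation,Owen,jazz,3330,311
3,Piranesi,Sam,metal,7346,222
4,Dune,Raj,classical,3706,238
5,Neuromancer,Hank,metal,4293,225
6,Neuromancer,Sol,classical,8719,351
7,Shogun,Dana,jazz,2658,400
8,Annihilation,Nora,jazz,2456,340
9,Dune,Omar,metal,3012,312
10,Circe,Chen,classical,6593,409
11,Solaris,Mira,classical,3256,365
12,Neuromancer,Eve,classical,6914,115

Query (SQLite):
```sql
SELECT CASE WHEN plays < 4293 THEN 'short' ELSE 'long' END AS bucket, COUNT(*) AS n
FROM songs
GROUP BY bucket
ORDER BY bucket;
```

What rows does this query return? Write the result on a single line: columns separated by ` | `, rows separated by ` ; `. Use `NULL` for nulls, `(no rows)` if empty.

long | 6 ; short | 6

Bucket rows by plays < 4293 → 'short' else 'long'; count each bucket.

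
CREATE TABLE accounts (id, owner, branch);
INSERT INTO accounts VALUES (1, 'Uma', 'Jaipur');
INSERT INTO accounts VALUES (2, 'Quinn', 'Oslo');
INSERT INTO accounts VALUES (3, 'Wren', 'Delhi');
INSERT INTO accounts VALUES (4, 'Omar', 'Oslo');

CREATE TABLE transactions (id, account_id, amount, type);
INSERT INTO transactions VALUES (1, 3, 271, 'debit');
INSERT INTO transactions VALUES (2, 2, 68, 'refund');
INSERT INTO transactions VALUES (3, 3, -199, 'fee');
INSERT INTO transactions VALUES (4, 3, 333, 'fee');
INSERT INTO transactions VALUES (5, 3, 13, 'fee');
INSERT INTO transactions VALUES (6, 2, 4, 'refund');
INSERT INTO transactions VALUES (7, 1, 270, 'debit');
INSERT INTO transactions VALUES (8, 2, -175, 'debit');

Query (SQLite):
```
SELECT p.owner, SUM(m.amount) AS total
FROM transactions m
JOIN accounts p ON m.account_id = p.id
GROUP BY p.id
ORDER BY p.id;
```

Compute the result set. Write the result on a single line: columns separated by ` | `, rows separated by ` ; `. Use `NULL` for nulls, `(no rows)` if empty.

Join each transactions row to its accounts via account_id.
Group joined rows by accounts.id; compute SUM(m.amount) per group.
  1: ids {7} → SUM(m.amount)=270
  2: ids {2, 6, 8} → SUM(m.amount)=-103
  3: ids {1, 3, 4, 5} → SUM(m.amount)=418

Uma | 270 ; Quinn | -103 ; Wren | 418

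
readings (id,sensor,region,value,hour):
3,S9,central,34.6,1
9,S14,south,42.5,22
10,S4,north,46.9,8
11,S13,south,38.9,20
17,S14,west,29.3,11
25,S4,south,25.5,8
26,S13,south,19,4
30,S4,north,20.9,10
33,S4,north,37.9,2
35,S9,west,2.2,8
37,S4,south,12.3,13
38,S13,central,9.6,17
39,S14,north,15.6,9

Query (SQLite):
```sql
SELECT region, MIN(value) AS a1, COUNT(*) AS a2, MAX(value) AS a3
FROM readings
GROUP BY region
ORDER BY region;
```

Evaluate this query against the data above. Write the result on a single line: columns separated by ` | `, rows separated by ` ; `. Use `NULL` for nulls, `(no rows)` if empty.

central | 9.6 | 2 | 34.6 ; north | 15.6 | 4 | 46.9 ; south | 12.3 | 5 | 42.5 ; west | 2.2 | 2 | 29.3

Group readings by region.
Per group compute: MIN(value), COUNT(*), MAX(value).
  central: ids {3, 38} → MIN(value)=9.6, COUNT(*)=2, MAX(value)=34.6
  north: ids {10, 30, 33, 39} → MIN(value)=15.6, COUNT(*)=4, MAX(value)=46.9
  south: ids {9, 11, 25, 26, 37} → MIN(value)=12.3, COUNT(*)=5, MAX(value)=42.5
  west: ids {17, 35} → MIN(value)=2.2, COUNT(*)=2, MAX(value)=29.3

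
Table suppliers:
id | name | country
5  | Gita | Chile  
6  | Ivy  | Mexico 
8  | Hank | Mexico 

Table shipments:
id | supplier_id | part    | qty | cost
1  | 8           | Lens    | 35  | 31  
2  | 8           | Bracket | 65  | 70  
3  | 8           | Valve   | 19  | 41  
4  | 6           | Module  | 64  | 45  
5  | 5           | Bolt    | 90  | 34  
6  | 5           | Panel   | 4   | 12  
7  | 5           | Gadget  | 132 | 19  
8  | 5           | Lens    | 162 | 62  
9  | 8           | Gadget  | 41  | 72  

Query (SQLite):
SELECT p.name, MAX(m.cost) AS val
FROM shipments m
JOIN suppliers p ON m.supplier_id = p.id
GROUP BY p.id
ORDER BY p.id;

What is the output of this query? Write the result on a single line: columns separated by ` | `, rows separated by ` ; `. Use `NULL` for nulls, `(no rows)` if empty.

Gita | 62 ; Ivy | 45 ; Hank | 72

Join each shipments row to its suppliers via supplier_id.
Group joined rows by suppliers.id; compute MAX(m.cost) per group.
  5: ids {5, 6, 7, 8} → MAX(m.cost)=62
  6: ids {4} → MAX(m.cost)=45
  8: ids {1, 2, 3, 9} → MAX(m.cost)=72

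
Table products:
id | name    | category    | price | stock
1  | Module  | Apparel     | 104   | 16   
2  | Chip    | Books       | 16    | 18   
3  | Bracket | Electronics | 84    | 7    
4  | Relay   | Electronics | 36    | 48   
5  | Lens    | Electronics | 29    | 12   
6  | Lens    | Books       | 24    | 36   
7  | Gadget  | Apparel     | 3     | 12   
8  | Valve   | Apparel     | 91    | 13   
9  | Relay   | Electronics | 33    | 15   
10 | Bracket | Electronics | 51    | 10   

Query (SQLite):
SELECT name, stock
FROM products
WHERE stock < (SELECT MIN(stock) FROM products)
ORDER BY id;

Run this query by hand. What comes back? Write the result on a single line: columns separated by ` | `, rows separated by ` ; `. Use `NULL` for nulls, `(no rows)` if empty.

(no rows)

Scalar subquery: MIN(stock) over all products rows = 7.
Keep rows where stock < that value.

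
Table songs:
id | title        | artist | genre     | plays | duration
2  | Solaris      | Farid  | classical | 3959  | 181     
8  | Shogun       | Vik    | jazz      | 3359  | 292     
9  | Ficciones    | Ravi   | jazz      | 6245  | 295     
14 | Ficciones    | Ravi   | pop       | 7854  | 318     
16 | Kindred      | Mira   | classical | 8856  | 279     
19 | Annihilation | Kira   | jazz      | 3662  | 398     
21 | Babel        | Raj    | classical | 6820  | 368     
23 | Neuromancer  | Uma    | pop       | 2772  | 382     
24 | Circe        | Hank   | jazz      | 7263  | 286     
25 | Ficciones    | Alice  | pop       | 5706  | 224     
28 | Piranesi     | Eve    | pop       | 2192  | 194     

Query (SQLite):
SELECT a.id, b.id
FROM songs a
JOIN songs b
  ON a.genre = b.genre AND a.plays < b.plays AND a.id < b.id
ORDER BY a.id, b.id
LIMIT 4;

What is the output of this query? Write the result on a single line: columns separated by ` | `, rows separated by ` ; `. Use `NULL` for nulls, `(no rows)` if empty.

2 | 16 ; 2 | 21 ; 8 | 9 ; 8 | 19

Pairs (a,b) with same genre, a.plays < b.plays, a.id < b.id.
genre groups: classical:{2,16,21} jazz:{8,9,19,24} pop:{14,23,25,28}
Ordered by (a.id, b.id); first 4.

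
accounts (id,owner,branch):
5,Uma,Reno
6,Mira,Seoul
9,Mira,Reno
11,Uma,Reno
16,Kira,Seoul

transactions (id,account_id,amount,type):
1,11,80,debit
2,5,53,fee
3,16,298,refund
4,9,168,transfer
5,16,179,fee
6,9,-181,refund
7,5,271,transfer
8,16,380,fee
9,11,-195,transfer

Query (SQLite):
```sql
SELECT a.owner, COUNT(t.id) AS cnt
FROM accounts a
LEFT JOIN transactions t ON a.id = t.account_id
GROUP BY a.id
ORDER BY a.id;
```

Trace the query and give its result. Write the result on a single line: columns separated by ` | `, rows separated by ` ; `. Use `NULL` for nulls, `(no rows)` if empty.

LEFT JOIN keeps every accounts row; unmatched ones get NULL for transactions columns.
Group by accounts.id and compute COUNT(t.id). COUNT(col) of an all-NULL group is 0.
  5: ids {2, 7} → COUNT(t.id)=2
  6: ids {—} → COUNT(t.id)=0
  9: ids {4, 6} → COUNT(t.id)=2
  11: ids {1, 9} → COUNT(t.id)=2
  16: ids {3, 5, 8} → COUNT(t.id)=3

Uma | 2 ; Mira | 0 ; Mira | 2 ; Uma | 2 ; Kira | 3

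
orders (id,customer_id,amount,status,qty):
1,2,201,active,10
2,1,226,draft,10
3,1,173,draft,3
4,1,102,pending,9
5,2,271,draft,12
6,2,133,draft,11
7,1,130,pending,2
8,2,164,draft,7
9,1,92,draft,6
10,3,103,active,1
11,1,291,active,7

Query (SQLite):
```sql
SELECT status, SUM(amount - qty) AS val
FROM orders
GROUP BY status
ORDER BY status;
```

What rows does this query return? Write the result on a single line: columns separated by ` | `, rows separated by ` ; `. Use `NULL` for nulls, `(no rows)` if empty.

active | 577 ; draft | 1010 ; pending | 221

For each row compute amount - qty.
Group by status; take SUM of the expression per group.
  active: ids {1, 10, 11} → SUM(amount - qty)=577
  draft: ids {2, 3, 5, 6, 8, 9} → SUM(amount - qty)=1010
  pending: ids {4, 7} → SUM(amount - qty)=221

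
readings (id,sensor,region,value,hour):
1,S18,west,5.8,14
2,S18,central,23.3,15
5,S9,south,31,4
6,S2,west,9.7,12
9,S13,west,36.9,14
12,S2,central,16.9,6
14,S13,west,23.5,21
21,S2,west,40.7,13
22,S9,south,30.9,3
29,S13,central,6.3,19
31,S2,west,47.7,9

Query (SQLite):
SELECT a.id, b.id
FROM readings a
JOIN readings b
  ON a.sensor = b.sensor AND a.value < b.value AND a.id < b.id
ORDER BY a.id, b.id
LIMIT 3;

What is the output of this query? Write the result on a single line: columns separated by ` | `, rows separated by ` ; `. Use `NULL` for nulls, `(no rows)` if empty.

Pairs (a,b) with same sensor, a.value < b.value, a.id < b.id.
sensor groups: S13:{9,14,29} S18:{1,2} S2:{6,12,21,31} S9:{5,22}
Ordered by (a.id, b.id); first 3.

1 | 2 ; 6 | 12 ; 6 | 21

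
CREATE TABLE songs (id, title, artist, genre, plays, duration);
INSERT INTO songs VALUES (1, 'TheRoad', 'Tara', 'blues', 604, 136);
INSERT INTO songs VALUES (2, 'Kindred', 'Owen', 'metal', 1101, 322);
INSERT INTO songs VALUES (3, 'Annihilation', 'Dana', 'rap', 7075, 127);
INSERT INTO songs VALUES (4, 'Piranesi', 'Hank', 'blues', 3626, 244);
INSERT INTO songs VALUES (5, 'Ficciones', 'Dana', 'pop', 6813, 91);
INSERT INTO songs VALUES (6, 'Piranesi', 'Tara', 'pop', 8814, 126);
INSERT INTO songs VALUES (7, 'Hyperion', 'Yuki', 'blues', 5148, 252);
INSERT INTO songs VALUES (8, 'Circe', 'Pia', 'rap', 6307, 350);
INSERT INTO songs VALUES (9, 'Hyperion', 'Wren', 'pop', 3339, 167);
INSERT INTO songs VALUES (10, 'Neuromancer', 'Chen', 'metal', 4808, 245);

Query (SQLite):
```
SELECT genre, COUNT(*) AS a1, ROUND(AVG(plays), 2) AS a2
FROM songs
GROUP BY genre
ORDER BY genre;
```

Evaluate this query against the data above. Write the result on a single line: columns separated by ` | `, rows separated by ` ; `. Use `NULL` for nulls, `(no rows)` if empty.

blues | 3 | 3126 ; metal | 2 | 2954.5 ; pop | 3 | 6322 ; rap | 2 | 6691

Group songs by genre.
Per group compute: COUNT(*), ROUND(AVG(plays), 2).
  blues: ids {1, 4, 7} → COUNT(*)=3, ROUND(AVG(plays), 2)=3126
  metal: ids {2, 10} → COUNT(*)=2, ROUND(AVG(plays), 2)=2954.5
  pop: ids {5, 6, 9} → COUNT(*)=3, ROUND(AVG(plays), 2)=6322
  rap: ids {3, 8} → COUNT(*)=2, ROUND(AVG(plays), 2)=6691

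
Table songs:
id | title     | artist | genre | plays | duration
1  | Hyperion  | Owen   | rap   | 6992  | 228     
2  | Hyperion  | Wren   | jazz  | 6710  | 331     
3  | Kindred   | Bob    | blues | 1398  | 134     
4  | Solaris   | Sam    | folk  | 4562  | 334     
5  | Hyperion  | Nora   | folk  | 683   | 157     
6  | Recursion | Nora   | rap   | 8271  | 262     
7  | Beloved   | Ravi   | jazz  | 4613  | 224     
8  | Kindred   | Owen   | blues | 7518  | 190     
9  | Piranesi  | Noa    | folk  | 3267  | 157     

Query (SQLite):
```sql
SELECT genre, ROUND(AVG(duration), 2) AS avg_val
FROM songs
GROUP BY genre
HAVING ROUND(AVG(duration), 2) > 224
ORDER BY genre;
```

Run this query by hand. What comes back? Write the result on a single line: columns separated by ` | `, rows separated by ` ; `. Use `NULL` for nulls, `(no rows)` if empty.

jazz | 277.5 ; rap | 245

Partition songs by genre; compute ROUND(AVG(duration), 2) within each group.
HAVING: keep groups where ROUND(AVG(duration), 2) > 224.
  blues: ids {3, 8} → ROUND(AVG(duration), 2)=162
  folk: ids {4, 5, 9} → ROUND(AVG(duration), 2)=216
  jazz: ids {2, 7} → ROUND(AVG(duration), 2)=277.5
  rap: ids {1, 6} → ROUND(AVG(duration), 2)=245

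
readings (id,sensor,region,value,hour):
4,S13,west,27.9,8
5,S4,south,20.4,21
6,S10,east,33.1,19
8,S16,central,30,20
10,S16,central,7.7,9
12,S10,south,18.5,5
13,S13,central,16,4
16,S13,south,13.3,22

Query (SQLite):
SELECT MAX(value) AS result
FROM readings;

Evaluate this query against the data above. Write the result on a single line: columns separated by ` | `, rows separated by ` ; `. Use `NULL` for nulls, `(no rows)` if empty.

All value values: [27.9, 20.4, 33.1, 30, 7.7, 18.5, 16, 13.3].
MAX of non-NULL values = 33.1.

33.1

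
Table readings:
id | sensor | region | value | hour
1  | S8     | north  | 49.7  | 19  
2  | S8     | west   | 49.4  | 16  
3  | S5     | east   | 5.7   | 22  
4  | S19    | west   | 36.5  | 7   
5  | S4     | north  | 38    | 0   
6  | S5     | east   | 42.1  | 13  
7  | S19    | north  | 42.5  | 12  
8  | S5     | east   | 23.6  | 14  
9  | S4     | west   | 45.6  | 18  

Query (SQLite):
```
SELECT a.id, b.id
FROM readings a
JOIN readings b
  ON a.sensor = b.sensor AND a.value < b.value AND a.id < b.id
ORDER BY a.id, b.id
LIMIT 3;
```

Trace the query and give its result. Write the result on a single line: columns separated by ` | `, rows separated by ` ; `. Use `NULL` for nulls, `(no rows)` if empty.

3 | 6 ; 3 | 8 ; 4 | 7

Pairs (a,b) with same sensor, a.value < b.value, a.id < b.id.
sensor groups: S19:{4,7} S4:{5,9} S5:{3,6,8} S8:{1,2}
Ordered by (a.id, b.id); first 3.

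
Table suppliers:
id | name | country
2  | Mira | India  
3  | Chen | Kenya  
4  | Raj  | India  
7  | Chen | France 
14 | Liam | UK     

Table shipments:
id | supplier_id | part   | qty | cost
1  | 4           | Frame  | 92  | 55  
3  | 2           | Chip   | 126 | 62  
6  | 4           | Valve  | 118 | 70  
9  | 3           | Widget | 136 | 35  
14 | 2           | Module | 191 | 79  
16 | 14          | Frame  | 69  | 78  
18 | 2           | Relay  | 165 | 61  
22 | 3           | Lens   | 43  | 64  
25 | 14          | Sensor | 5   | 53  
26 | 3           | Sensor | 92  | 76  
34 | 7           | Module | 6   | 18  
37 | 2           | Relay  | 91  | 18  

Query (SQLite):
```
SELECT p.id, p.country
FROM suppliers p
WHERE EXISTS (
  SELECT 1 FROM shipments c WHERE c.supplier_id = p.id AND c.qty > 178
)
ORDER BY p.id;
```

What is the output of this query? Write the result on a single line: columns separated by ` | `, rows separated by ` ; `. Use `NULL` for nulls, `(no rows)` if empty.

2 | India

For each suppliers row, check whether any shipments with matching supplier_id has qty > 178.
Keep rows where that is true.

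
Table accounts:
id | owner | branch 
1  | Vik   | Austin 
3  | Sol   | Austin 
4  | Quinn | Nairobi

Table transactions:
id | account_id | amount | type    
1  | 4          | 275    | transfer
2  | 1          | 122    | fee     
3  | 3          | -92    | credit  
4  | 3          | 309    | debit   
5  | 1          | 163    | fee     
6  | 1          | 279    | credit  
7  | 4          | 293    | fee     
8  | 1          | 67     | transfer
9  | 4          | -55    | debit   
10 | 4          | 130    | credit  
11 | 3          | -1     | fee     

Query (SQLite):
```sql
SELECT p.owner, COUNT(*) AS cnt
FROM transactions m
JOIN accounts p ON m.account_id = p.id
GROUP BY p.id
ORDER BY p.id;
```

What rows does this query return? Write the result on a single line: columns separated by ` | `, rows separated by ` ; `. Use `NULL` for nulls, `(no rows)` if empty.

Vik | 4 ; Sol | 3 ; Quinn | 4

Join each transactions row to its accounts via account_id.
Group joined rows by accounts.id; compute COUNT(*) per group.
  1: ids {2, 5, 6, 8} → COUNT(*)=4
  3: ids {3, 4, 11} → COUNT(*)=3
  4: ids {1, 7, 9, 10} → COUNT(*)=4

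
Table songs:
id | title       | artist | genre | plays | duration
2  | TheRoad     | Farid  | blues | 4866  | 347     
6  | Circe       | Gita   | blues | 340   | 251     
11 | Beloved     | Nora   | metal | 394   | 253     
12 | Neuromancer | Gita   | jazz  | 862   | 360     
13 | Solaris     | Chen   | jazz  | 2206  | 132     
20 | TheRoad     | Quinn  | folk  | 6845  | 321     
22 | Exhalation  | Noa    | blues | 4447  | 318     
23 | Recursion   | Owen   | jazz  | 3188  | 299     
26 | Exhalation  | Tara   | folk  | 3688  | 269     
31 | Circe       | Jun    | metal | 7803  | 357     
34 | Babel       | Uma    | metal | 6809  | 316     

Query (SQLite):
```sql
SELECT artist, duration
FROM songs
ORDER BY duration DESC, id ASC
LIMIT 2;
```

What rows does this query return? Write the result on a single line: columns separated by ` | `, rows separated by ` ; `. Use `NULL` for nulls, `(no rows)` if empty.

Sort by duration desc, tiebreak id asc: (360, id=12), (357, id=31), (347, id=2), (321, id=20), (318, id=22) …. Take first 2.

Gita | 360 ; Jun | 357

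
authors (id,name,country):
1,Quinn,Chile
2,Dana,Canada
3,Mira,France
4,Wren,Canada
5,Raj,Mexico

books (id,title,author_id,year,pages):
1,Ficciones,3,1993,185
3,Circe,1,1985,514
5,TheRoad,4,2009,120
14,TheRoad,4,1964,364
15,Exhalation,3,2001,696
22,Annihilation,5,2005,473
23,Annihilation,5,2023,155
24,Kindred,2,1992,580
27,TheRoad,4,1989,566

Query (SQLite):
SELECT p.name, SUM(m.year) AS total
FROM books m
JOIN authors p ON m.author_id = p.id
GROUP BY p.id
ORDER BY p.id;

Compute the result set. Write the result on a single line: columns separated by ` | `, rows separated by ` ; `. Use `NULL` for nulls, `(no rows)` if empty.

Join each books row to its authors via author_id.
Group joined rows by authors.id; compute SUM(m.year) per group.
  1: ids {3} → SUM(m.year)=1985
  2: ids {24} → SUM(m.year)=1992
  3: ids {1, 15} → SUM(m.year)=3994
  4: ids {5, 14, 27} → SUM(m.year)=5962
  5: ids {22, 23} → SUM(m.year)=4028

Quinn | 1985 ; Dana | 1992 ; Mira | 3994 ; Wren | 5962 ; Raj | 4028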